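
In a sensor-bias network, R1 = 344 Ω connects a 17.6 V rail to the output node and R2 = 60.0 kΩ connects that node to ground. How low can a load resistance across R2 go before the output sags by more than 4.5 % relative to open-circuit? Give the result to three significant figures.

Output resistance R_th = R1‖R2 = (344 × 60000)/60340 = 342.0 Ω.
The fractional drop is R_th/(R_th + R_L); requiring this ≤ 0.0450 gives R_L ≥ R_th(1/0.0450 − 1) = 342.0 × 21.22 = 7.26 kΩ.

R_L(min) ≈ 7.26 kΩ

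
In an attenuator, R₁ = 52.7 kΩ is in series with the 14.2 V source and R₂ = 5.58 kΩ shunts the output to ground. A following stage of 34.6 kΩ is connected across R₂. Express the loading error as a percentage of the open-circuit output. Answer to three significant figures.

12.7 %

Unloaded V = 14.2 × 5.58/58.28 = 1.3596 V.
Loaded: R₂‖R_L = 4.805 kΩ, giving V = 14.2 × 4.805/57.51 = 1.1865 V.
Drop = (1.3596 − 1.1865) / 1.3596 = 12.7 %.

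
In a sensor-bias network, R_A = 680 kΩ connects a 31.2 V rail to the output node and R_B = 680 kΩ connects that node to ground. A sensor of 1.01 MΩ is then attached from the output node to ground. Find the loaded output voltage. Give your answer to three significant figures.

V_out ≈ 11.7 V

The load sits in parallel with R_B: R_B‖R_L = (680 × 1010) / (680 + 1010) = 406.4 kΩ.
V_out = 31.2 × 406.4 / (680 + 406.4) = 31.2 × 406.4/1086 = 11.7 V.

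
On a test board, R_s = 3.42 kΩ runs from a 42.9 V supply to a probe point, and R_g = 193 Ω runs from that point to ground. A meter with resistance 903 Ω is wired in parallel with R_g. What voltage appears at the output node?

V_out ≈ 1.91 V

The load sits in parallel with R_g: R_g‖R_L = (193 × 903) / (193 + 903) = 159.0 Ω.
V_out = 42.9 × 159.0 / (3420 + 159.0) = 42.9 × 159.0/3579 = 1.91 V.
(Unloaded it would have been 2.29 V.)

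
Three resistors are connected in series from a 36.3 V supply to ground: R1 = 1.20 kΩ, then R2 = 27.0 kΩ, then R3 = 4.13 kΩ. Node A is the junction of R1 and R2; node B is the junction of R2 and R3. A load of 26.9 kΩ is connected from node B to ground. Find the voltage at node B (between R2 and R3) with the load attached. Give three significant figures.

At node B, R3 is in parallel with the load: R3‖R_L = 3.580 kΩ.
Below node A the resistance is R2 + (R3‖R_L) = 30.58 kΩ, so V_A = 36.3 × 30.58/31.78 = 34.93 V.
Then V_B = V_A × (R3‖R_L)/(R2 + R3‖R_L) = 34.93 × 3.580/30.58 = 4.09 V.

V ≈ 4.09 V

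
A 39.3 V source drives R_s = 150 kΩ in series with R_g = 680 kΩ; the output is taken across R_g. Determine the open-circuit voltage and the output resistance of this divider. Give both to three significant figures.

V_th is the open-circuit tap voltage: 39.3 × 680/(150 + 680) = 32.2 V.
With the supply zeroed, R_s and R_g appear in parallel from the tap: R_th = R_s‖R_g = (150 × 680)/830.0 = 123 kΩ.

V_th = 32.2 V, R_th = 123 kΩ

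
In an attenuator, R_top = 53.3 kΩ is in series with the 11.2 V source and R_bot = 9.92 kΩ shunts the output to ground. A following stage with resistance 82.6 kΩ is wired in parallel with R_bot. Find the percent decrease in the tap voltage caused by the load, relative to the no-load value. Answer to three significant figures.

9.19 %

The divider's output (Thévenin) resistance is R_top‖R_bot = 8.363 kΩ.
Fractional drop under load = R_th/(R_th + R_L) = 8.363 / (8.363 + 82.6) = 0.09194.
So the output falls by 9.19 %.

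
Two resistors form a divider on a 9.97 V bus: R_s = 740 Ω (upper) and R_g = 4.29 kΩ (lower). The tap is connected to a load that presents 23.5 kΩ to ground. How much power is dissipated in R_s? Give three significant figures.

P ≈ 3.86 mW

Total resistance from the source is R_s + (R_g‖R_L) = 4368 Ω, so I = 9.97/4368 Ω = 2.283 mA.
P = I²·R_s = (2.283 mA)² × 740 Ω = 3.86 mW.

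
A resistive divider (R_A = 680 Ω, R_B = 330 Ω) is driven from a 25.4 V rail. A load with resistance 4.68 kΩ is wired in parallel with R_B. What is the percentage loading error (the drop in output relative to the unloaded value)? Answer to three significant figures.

The divider's output (Thévenin) resistance is R_A‖R_B = 222.2 Ω.
Fractional drop under load = R_th/(R_th + R_L) = 222.2 / (222.2 + 4680) = 0.04532.
So the output falls by 4.53 %.

4.53 %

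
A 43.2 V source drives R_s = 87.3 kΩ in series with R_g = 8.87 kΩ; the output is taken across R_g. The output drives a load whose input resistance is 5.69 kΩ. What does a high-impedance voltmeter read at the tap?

V_out ≈ 1.65 V

The load sits in parallel with R_g: R_g‖R_L = (8.87 × 5.69) / (8.87 + 5.69) = 3.466 kΩ.
V_out = 43.2 × 3.466 / (87.3 + 3.466) = 43.2 × 3.466/90.77 = 1.65 V.
(Unloaded it would have been 3.98 V.)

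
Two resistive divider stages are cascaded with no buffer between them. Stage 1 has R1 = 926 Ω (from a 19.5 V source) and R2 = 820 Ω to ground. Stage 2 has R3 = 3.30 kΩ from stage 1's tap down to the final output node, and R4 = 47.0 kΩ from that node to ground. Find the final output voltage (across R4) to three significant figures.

Stage 2 presents R3+R4 = 50300 Ω as a load on stage 1's tap.
Stage 1's lower leg becomes R2‖(R3+R4) = 806.8 Ω, so V_mid = 19.5 × 806.8/1733 = 9.080 V.
Stage 2 is itself unloaded: V_out = V_mid × R4/(R3+R4) = 9.080 × 47000/50300 = 8.48 V.

V_out ≈ 8.48 V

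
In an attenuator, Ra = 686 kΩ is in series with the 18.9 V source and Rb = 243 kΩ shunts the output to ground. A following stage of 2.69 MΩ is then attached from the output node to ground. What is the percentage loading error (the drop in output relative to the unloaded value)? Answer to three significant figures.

The divider's output (Thévenin) resistance is Ra‖Rb = 179.4 kΩ.
Fractional drop under load = R_th/(R_th + R_L) = 179.4 / (179.4 + 2690) = 0.06253.
So the output falls by 6.25 %.

6.25 %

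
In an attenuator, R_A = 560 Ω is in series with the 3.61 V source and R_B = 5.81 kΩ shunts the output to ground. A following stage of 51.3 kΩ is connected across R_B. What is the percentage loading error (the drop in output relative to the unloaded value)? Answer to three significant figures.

The divider's output (Thévenin) resistance is R_A‖R_B = 510.8 Ω.
Fractional drop under load = R_th/(R_th + R_L) = 510.8 / (510.8 + 51300) = 0.009858.
So the output falls by 0.986 %.

0.986 %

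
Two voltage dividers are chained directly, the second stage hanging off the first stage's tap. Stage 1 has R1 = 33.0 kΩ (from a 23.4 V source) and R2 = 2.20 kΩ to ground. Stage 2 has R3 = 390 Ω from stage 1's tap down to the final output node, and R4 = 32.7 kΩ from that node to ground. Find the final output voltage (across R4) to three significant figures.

V_out ≈ 1.36 V

Stage 2 presents R3+R4 = 33090 Ω as a load on stage 1's tap.
Stage 1's lower leg becomes R2‖(R3+R4) = 2063 Ω, so V_mid = 23.4 × 2063/35060 = 1.377 V.
Stage 2 is itself unloaded: V_out = V_mid × R4/(R3+R4) = 1.377 × 32700/33090 = 1.36 V.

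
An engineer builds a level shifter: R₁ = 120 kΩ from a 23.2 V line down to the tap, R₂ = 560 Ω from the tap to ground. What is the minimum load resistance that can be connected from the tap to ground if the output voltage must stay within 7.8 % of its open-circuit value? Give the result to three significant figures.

R_L(min) ≈ 6.59 kΩ

Output resistance R_th = R₁‖R₂ = (120000 × 560)/120600 = 557.4 Ω.
The fractional drop is R_th/(R_th + R_L); requiring this ≤ 0.0780 gives R_L ≥ R_th(1/0.0780 − 1) = 557.4 × 11.82 = 6.59 kΩ.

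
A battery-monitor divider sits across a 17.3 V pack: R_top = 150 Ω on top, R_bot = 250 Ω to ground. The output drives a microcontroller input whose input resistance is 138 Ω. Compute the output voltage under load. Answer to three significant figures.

The load sits in parallel with R_bot: R_bot‖R_L = (250 × 138) / (250 + 138) = 88.92 Ω.
V_out = 17.3 × 88.92 / (150 + 88.92) = 17.3 × 88.92/238.9 = 6.44 V.

V_out ≈ 6.44 V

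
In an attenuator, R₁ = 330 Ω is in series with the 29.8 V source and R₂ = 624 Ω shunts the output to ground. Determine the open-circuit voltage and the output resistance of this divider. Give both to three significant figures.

V_th = 19.5 V, R_th = 216 Ω

V_th is the open-circuit tap voltage: 29.8 × 624/(330 + 624) = 19.5 V.
With the supply zeroed, R₁ and R₂ appear in parallel from the tap: R_th = R₁‖R₂ = (330 × 624)/954.0 = 216 Ω.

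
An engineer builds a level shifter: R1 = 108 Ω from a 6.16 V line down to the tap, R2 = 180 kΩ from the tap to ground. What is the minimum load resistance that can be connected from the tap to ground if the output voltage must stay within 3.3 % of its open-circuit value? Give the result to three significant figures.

Output resistance R_th = R1‖R2 = (108 × 180000)/180100 = 107.9 Ω.
The fractional drop is R_th/(R_th + R_L); requiring this ≤ 0.0330 gives R_L ≥ R_th(1/0.0330 − 1) = 107.9 × 29.30 = 3.16 kΩ.

R_L(min) ≈ 3.16 kΩ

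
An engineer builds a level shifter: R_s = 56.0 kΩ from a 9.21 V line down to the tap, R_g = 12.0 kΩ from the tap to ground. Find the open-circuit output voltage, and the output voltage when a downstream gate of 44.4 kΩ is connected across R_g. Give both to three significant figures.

Open-circuit: V = 9.21 × 12.0/(56.0 + 12.0) = 1.63 V.
With the load, R_g becomes R_g‖R_L = 9.447 kΩ, so V = 9.21 × 9.447/65.45 = 1.33 V.

Unloaded: 1.63 V; loaded: 1.33 V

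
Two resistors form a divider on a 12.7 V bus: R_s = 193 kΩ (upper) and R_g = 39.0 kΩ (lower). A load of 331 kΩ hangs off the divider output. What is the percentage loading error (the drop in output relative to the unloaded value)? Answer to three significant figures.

The divider's output (Thévenin) resistance is R_s‖R_g = 32.44 kΩ.
Fractional drop under load = R_th/(R_th + R_L) = 32.44 / (32.44 + 331) = 0.08927.
So the output falls by 8.93 %.

8.93 %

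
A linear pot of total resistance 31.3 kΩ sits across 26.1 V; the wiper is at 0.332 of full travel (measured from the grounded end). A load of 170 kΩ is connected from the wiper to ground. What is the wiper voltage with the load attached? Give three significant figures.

The wiper splits the pot into (1−α)R = 20.91 kΩ above and αR = 10.39 kΩ below.
Lower section ‖ load = 9.793 kΩ.
V_wiper = 26.1 × 9.793/(20.91 + 9.793) = 8.33 V.

V ≈ 8.33 V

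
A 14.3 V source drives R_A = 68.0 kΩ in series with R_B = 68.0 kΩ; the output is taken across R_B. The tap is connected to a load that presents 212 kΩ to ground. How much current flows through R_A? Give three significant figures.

I ≈ 0.120 mA

R_B‖R_L = 51.49 kΩ, so the source sees R_A + R_B‖R_L = 119.5 kΩ.
I = 14.3 V / 119.5 kΩ = 0.120 mA.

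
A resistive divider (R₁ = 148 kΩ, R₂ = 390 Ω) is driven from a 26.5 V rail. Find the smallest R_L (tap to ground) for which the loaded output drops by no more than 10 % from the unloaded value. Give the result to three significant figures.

R_L(min) ≈ 3.50 kΩ

Output resistance R_th = R₁‖R₂ = (148000 × 390)/148400 = 389.0 Ω.
The fractional drop is R_th/(R_th + R_L); requiring this ≤ 0.100 gives R_L ≥ R_th(1/0.100 − 1) = 389.0 × 9.000 = 3.50 kΩ.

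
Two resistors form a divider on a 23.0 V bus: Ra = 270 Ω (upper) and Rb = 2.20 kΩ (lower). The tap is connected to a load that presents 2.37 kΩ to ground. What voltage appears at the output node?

The load sits in parallel with Rb: Rb‖R_L = (2200 × 2370) / (2200 + 2370) = 1141 Ω.
V_out = 23.0 × 1141 / (270 + 1141) = 23.0 × 1141/1411 = 18.6 V.

V_out ≈ 18.6 V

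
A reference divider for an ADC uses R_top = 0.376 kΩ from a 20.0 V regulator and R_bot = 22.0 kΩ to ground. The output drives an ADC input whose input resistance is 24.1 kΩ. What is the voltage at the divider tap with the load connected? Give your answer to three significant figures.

The load sits in parallel with R_bot: R_bot‖R_L = (22000 × 24100) / (22000 + 24100) = 11500 Ω.
V_out = 20.0 × 11500 / (376 + 11500) = 20.0 × 11500/11880 = 19.4 V.
(Unloaded it would have been 19.7 V.)

V_out ≈ 19.4 V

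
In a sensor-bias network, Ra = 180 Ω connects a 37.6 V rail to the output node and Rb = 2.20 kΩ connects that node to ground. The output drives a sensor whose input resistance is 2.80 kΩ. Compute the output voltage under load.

V_out ≈ 32.8 V

The load sits in parallel with Rb: Rb‖R_L = (2200 × 2800) / (2200 + 2800) = 1232 Ω.
V_out = 37.6 × 1232 / (180 + 1232) = 37.6 × 1232/1412 = 32.8 V.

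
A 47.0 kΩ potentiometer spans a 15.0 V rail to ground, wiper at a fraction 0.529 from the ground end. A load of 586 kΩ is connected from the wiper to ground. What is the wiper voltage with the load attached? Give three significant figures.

The wiper splits the pot into (1−α)R = 22.14 kΩ above and αR = 24.86 kΩ below.
Lower section ‖ load = 23.85 kΩ.
V_wiper = 15.0 × 23.85/(22.14 + 23.85) = 7.78 V.

V ≈ 7.78 V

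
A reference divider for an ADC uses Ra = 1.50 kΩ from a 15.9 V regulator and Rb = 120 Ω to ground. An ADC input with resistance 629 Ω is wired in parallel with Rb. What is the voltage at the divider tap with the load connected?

The load sits in parallel with Rb: Rb‖R_L = (120 × 629) / (120 + 629) = 100.8 Ω.
V_out = 15.9 × 100.8 / (1500 + 100.8) = 15.9 × 100.8/1601 = 1.00 V.

V_out ≈ 1.00 V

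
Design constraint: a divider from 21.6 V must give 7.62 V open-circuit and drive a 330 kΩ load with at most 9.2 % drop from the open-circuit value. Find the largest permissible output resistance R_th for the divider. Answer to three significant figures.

R_th ≤ 33.4 kΩ

Loading drop = R_th/(R_th + R_L) ≤ 0.0920, so R_th ≤ R_L · ε/(1−ε) = 330 kΩ × 0.0920/0.9080 = 33.4 kΩ.
(Any R1, R2 with R2/(R1+R2) = 0.353 and R1‖R2 ≤ 33.4 kΩ will meet the spec.)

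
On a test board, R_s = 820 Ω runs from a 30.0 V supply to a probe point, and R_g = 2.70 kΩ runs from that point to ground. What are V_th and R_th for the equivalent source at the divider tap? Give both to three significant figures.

V_th is the open-circuit tap voltage: 30.0 × 2700/(820 + 2700) = 23.0 V.
With the supply zeroed, R_s and R_g appear in parallel from the tap: R_th = R_s‖R_g = (820 × 2700)/3520 = 629 Ω.

V_th = 23.0 V, R_th = 629 Ω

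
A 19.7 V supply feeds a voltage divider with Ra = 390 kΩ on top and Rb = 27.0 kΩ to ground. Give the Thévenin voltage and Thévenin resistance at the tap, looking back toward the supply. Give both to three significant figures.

V_th = 1.28 V, R_th = 25.3 kΩ

V_th is the open-circuit tap voltage: 19.7 × 27.0/(390 + 27.0) = 1.28 V.
With the supply zeroed, Ra and Rb appear in parallel from the tap: R_th = Ra‖Rb = (390 × 27.0)/417.0 = 25.3 kΩ.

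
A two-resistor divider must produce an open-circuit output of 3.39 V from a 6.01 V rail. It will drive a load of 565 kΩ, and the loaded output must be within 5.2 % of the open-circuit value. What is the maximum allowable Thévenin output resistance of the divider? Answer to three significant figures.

Loading drop = R_th/(R_th + R_L) ≤ 0.0520, so R_th ≤ R_L · ε/(1−ε) = 565 kΩ × 0.0520/0.9480 = 31.0 kΩ.

R_th ≤ 31.0 kΩ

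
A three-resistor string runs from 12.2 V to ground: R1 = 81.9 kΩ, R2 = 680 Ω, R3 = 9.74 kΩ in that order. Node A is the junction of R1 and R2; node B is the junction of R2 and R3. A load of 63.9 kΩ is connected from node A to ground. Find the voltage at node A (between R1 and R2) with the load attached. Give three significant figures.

V ≈ 1.20 V

Below node A the series string R2+R3 = 10420 Ω sits in parallel with the 63900 Ω load: 8959 Ω.
V_A = 12.2 × 8959/(81900 + 8959) = 1.20 V.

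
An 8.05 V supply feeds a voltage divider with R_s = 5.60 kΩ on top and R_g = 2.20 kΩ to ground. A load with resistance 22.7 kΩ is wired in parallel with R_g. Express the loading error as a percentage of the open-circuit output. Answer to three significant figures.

The divider's output (Thévenin) resistance is R_s‖R_g = 1.579 kΩ.
Fractional drop under load = R_th/(R_th + R_L) = 1.579 / (1.579 + 22.7) = 0.06505.
So the output falls by 6.51 %.

6.51 %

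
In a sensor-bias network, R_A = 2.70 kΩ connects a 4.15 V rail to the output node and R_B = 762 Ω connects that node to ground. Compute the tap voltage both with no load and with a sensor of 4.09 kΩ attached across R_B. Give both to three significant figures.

Unloaded: 0.913 V; loaded: 0.798 V

Open-circuit: V = 4.15 × 762/(2700 + 762) = 0.913 V.
With the load, R_B becomes R_B‖R_L = 642.3 Ω, so V = 4.15 × 642.3/3342 = 0.798 V.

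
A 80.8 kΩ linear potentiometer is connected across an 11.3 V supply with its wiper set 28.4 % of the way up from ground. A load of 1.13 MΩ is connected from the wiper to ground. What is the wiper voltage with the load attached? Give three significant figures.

V ≈ 3.16 V

The wiper splits the pot into (1−α)R = 57.85 kΩ above and αR = 22.95 kΩ below.
Lower section ‖ load = 22.49 kΩ.
V_wiper = 11.3 × 22.49/(57.85 + 22.49) = 3.16 V.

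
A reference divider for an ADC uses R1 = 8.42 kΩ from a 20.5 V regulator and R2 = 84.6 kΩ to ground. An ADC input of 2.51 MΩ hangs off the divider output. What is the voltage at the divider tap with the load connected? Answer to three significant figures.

V_out ≈ 18.6 V

The load sits in parallel with R2: R2‖R_L = (84.6 × 2510) / (84.6 + 2510) = 81.84 kΩ.
V_out = 20.5 × 81.84 / (8.42 + 81.84) = 20.5 × 81.84/90.26 = 18.6 V.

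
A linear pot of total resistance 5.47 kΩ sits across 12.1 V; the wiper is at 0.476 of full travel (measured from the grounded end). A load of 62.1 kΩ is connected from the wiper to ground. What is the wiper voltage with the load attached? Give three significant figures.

V ≈ 5.64 V

The wiper splits the pot into (1−α)R = 2.866 kΩ above and αR = 2.604 kΩ below.
Lower section ‖ load = 2.499 kΩ.
V_wiper = 12.1 × 2.499/(2.866 + 2.499) = 5.64 V.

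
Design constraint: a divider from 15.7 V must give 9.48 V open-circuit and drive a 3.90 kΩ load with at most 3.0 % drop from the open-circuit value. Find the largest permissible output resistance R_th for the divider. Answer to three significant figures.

Loading drop = R_th/(R_th + R_L) ≤ 0.0300, so R_th ≤ R_L · ε/(1−ε) = 3.90 kΩ × 0.0300/0.9700 = 121 Ω.

R_th ≤ 121 Ω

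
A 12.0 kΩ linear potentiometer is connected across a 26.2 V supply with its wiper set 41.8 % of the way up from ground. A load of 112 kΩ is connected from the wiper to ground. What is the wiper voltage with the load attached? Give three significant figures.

V ≈ 10.7 V

The wiper splits the pot into (1−α)R = 6.984 kΩ above and αR = 5.016 kΩ below.
Lower section ‖ load = 4.801 kΩ.
V_wiper = 26.2 × 4.801/(6.984 + 4.801) = 10.7 V.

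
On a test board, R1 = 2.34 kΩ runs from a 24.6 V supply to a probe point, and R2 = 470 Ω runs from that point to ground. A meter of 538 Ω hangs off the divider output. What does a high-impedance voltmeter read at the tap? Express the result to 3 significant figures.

V_out ≈ 2.38 V

The load sits in parallel with R2: R2‖R_L = (470 × 538) / (470 + 538) = 250.9 Ω.
V_out = 24.6 × 250.9 / (2340 + 250.9) = 24.6 × 250.9/2591 = 2.38 V.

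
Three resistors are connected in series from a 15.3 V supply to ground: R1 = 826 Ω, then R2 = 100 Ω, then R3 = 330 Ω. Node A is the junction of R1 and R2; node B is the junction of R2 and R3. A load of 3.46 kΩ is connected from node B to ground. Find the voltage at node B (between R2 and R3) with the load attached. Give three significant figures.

At node B, R3 is in parallel with the load: R3‖R_L = 301.3 Ω.
Below node A the resistance is R2 + (R3‖R_L) = 401.3 Ω, so V_A = 15.3 × 401.3/1227 = 5.002 V.
Then V_B = V_A × (R3‖R_L)/(R2 + R3‖R_L) = 5.002 × 301.3/401.3 = 3.76 V.

V ≈ 3.76 V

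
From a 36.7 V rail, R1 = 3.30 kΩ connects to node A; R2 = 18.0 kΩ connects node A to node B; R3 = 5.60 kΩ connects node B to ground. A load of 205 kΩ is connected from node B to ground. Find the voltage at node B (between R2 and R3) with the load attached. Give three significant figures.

At node B, R3 is in parallel with the load: R3‖R_L = 5.451 kΩ.
Below node A the resistance is R2 + (R3‖R_L) = 23.45 kΩ, so V_A = 36.7 × 23.45/26.75 = 32.17 V.
Then V_B = V_A × (R3‖R_L)/(R2 + R3‖R_L) = 32.17 × 5.451/23.45 = 7.48 V.

V ≈ 7.48 V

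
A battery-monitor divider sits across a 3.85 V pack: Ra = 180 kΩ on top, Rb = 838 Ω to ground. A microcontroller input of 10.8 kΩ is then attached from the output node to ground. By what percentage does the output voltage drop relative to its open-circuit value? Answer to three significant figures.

The divider's output (Thévenin) resistance is Ra‖Rb = 834.1 Ω.
Fractional drop under load = R_th/(R_th + R_L) = 834.1 / (834.1 + 10800) = 0.07170.
So the output falls by 7.17 %.

7.17 %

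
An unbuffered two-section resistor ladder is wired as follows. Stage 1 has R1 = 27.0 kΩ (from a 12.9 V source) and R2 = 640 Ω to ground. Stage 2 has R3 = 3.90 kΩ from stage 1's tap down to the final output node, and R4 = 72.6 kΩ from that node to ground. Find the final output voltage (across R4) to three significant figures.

Stage 2 presents R3+R4 = 76500 Ω as a load on stage 1's tap.
Stage 1's lower leg becomes R2‖(R3+R4) = 634.7 Ω, so V_mid = 12.9 × 634.7/27630 = 0.2963 V.
Stage 2 is itself unloaded: V_out = V_mid × R4/(R3+R4) = 0.2963 × 72600/76500 = 0.281 V.

V_out ≈ 0.281 V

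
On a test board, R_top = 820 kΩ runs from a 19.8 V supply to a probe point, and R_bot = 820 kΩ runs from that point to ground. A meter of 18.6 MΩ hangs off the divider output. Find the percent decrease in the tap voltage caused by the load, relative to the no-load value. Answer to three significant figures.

2.16 %

The divider's output (Thévenin) resistance is R_top‖R_bot = 410.0 kΩ.
Fractional drop under load = R_th/(R_th + R_L) = 410.0 / (410.0 + 18600) = 0.02157.
So the output falls by 2.16 %.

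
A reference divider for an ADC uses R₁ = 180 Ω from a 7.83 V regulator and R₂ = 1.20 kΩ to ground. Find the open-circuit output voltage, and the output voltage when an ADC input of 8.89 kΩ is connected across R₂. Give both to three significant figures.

Open-circuit: V = 7.83 × 1200/(180 + 1200) = 6.81 V.
With the load, R₂ becomes R₂‖R_L = 1057 Ω, so V = 7.83 × 1057/1237 = 6.69 V.

Unloaded: 6.81 V; loaded: 6.69 V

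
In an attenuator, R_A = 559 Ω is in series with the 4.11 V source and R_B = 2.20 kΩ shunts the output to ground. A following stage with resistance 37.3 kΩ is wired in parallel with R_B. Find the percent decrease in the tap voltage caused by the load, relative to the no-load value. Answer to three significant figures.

1.18 %

The divider's output (Thévenin) resistance is R_A‖R_B = 445.7 Ω.
Fractional drop under load = R_th/(R_th + R_L) = 445.7 / (445.7 + 37300) = 0.01181.
So the output falls by 1.18 %.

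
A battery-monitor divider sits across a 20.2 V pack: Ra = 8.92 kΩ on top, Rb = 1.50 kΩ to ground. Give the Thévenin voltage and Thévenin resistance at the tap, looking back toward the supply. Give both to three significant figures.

V_th is the open-circuit tap voltage: 20.2 × 1.50/(8.92 + 1.50) = 2.91 V.
With the supply zeroed, Ra and Rb appear in parallel from the tap: R_th = Ra‖Rb = (8.92 × 1.50)/10.42 = 1.28 kΩ.

V_th = 2.91 V, R_th = 1.28 kΩ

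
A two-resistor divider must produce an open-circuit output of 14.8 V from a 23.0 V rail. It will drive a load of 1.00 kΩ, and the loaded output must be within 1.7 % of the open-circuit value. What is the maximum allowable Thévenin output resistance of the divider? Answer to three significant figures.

Loading drop = R_th/(R_th + R_L) ≤ 0.0170, so R_th ≤ R_L · ε/(1−ε) = 1.00 kΩ × 0.0170/0.9830 = 17.3 Ω.

R_th ≤ 17.3 Ω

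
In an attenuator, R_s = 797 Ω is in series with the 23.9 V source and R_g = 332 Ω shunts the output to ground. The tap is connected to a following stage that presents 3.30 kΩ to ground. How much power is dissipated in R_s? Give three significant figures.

P ≈ 377 mW

Total resistance from the source is R_s + (R_g‖R_L) = 1099 Ω, so I = 23.9/1099 Ω = 21.75 mA.
P = I²·R_s = (21.75 mA)² × 797 Ω = 377 mW.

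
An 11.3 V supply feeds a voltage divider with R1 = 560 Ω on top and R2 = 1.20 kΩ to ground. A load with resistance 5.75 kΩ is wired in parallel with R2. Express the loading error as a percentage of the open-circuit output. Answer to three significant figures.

The divider's output (Thévenin) resistance is R1‖R2 = 381.8 Ω.
Fractional drop under load = R_th/(R_th + R_L) = 381.8 / (381.8 + 5750) = 0.06227.
So the output falls by 6.23 %.

6.23 %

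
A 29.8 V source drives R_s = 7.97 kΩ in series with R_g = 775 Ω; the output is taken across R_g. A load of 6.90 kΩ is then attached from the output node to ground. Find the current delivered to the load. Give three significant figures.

R_g‖R_L = 696.7 Ω; V_out = 29.8 × 696.7/8667 = 2.396 V.
I_L = V_out / R_L = 2.396 / 6.90 kΩ = 0.347 mA.

I_L ≈ 0.347 mA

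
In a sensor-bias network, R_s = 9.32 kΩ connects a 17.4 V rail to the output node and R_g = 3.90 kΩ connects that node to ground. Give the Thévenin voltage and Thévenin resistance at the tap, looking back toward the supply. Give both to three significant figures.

V_th = 5.13 V, R_th = 2.75 kΩ

V_th is the open-circuit tap voltage: 17.4 × 3.90/(9.32 + 3.90) = 5.13 V.
With the supply zeroed, R_s and R_g appear in parallel from the tap: R_th = R_s‖R_g = (9.32 × 3.90)/13.22 = 2.75 kΩ.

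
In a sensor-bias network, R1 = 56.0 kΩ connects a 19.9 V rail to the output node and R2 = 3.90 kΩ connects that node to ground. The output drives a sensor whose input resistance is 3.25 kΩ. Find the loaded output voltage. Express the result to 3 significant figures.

V_out ≈ 0.611 V

The load sits in parallel with R2: R2‖R_L = (3.90 × 3.25) / (3.90 + 3.25) = 1.773 kΩ.
V_out = 19.9 × 1.773 / (56.0 + 1.773) = 19.9 × 1.773/57.77 = 0.611 V.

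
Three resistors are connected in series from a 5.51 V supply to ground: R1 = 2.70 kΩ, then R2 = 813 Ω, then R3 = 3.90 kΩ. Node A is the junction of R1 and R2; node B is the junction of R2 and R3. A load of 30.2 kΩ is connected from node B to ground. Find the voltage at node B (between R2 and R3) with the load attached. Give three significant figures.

V ≈ 2.73 V

At node B, R3 is in parallel with the load: R3‖R_L = 3454 Ω.
Below node A the resistance is R2 + (R3‖R_L) = 4267 Ω, so V_A = 5.51 × 4267/6967 = 3.375 V.
Then V_B = V_A × (R3‖R_L)/(R2 + R3‖R_L) = 3.375 × 3454/4267 = 2.73 V.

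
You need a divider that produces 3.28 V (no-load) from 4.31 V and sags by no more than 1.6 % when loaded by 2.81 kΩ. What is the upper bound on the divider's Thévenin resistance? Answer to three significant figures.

R_th ≤ 45.7 Ω

Loading drop = R_th/(R_th + R_L) ≤ 0.0160, so R_th ≤ R_L · ε/(1−ε) = 2.81 kΩ × 0.0160/0.9840 = 45.7 Ω.
(Any R1, R2 with R2/(R1+R2) = 0.761 and R1‖R2 ≤ 45.7 Ω will meet the spec.)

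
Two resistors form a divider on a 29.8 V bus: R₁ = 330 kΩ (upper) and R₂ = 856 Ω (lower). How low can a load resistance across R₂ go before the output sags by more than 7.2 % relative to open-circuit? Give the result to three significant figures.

R_L(min) ≈ 11.0 kΩ

Output resistance R_th = R₁‖R₂ = (330000 × 856)/330900 = 853.8 Ω.
The fractional drop is R_th/(R_th + R_L); requiring this ≤ 0.0720 gives R_L ≥ R_th(1/0.0720 − 1) = 853.8 × 12.89 = 11.0 kΩ.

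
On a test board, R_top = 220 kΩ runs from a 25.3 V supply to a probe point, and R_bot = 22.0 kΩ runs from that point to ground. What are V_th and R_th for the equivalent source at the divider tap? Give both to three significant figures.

V_th is the open-circuit tap voltage: 25.3 × 22.0/(220 + 22.0) = 2.30 V.
With the supply zeroed, R_top and R_bot appear in parallel from the tap: R_th = R_top‖R_bot = (220 × 22.0)/242.0 = 20.0 kΩ.

V_th = 2.30 V, R_th = 20.0 kΩ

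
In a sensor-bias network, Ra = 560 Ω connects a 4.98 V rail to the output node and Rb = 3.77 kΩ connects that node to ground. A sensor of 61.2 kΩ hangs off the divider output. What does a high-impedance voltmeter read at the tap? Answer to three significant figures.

V_out ≈ 4.30 V

The load sits in parallel with Rb: Rb‖R_L = (3770 × 61200) / (3770 + 61200) = 3551 Ω.
V_out = 4.98 × 3551 / (560 + 3551) = 4.98 × 3551/4111 = 4.30 V.
(Unloaded it would have been 4.34 V.)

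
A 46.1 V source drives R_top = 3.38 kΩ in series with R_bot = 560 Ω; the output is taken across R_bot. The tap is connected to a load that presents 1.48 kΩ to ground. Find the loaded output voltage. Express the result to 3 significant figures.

The load sits in parallel with R_bot: R_bot‖R_L = (560 × 1480) / (560 + 1480) = 406.3 Ω.
V_out = 46.1 × 406.3 / (3380 + 406.3) = 46.1 × 406.3/3786 = 4.95 V.
(Unloaded it would have been 6.55 V.)

V_out ≈ 4.95 V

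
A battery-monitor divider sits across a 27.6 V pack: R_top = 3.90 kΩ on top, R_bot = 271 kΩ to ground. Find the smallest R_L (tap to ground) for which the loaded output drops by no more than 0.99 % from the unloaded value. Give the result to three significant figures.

Output resistance R_th = R_top‖R_bot = (3.90 × 271)/274.9 = 3.845 kΩ.
The fractional drop is R_th/(R_th + R_L); requiring this ≤ 0.00990 gives R_L ≥ R_th(1/0.00990 − 1) = 3.845 × 100.0 = 385 kΩ.

R_L(min) ≈ 385 kΩ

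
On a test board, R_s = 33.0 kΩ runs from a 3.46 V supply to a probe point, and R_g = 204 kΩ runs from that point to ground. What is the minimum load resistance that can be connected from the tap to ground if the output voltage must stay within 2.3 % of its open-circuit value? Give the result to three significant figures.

Output resistance R_th = R_s‖R_g = (33.0 × 204)/237.0 = 28.41 kΩ.
The fractional drop is R_th/(R_th + R_L); requiring this ≤ 0.0230 gives R_L ≥ R_th(1/0.0230 − 1) = 28.41 × 42.48 = 1.21 MΩ.

R_L(min) ≈ 1.21 MΩ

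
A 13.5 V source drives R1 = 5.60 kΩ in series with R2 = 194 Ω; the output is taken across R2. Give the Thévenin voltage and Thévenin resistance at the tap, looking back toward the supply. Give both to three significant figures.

V_th = 0.452 V, R_th = 188 Ω

V_th is the open-circuit tap voltage: 13.5 × 194/(5600 + 194) = 0.452 V.
With the supply zeroed, R1 and R2 appear in parallel from the tap: R_th = R1‖R2 = (5600 × 194)/5794 = 188 Ω.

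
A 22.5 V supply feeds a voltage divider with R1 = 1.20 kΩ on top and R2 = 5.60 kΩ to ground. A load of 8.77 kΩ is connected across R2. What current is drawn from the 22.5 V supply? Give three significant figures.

R2‖R_L = 3.418 kΩ, so the source sees R1 + R2‖R_L = 4.618 kΩ.
I = 22.5 V / 4.618 kΩ = 4.87 mA.

I ≈ 4.87 mA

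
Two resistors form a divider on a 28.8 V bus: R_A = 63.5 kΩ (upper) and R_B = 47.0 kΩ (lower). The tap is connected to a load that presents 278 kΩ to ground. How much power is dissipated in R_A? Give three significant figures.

Total resistance from the source is R_A + (R_B‖R_L) = 103.7 kΩ, so I = 28.8/103.7 kΩ = 0.2777 mA.
P = I²·R_A = (0.2777 mA)² × 63.5 kΩ = 4.90 mW.

P ≈ 4.90 mW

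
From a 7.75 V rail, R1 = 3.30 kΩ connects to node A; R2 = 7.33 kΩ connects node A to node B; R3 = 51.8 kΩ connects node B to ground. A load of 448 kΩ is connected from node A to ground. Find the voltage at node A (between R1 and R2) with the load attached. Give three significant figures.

Below node A the series string R2+R3 = 59.13 kΩ sits in parallel with the 448 kΩ load: 52.24 kΩ.
V_A = 7.75 × 52.24/(3.30 + 52.24) = 7.29 V.

V ≈ 7.29 V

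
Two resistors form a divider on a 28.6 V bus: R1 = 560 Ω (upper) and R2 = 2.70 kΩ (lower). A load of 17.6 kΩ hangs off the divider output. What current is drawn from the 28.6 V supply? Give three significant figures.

R2‖R_L = 2341 Ω, so the source sees R1 + R2‖R_L = 2901 Ω.
I = 28.6 V / 2901 Ω = 9.86 mA.

I ≈ 9.86 mA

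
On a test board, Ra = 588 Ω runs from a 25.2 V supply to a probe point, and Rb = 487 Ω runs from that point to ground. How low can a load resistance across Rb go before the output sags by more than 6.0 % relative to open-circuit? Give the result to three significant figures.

R_L(min) ≈ 4.17 kΩ

Output resistance R_th = Ra‖Rb = (588 × 487)/1075 = 266.4 Ω.
The fractional drop is R_th/(R_th + R_L); requiring this ≤ 0.0600 gives R_L ≥ R_th(1/0.0600 − 1) = 266.4 × 15.67 = 4.17 kΩ.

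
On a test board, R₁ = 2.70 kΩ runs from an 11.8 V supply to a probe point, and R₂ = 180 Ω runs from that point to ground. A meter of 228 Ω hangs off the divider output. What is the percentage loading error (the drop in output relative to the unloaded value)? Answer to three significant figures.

42.5 %

Unloaded V = 11.8 × 180/2880 = 0.7375 V.
Loaded: R₂‖R_L = 100.6 Ω, giving V = 11.8 × 100.6/2801 = 0.4238 V.
Drop = (0.7375 − 0.4238) / 0.7375 = 42.5 %.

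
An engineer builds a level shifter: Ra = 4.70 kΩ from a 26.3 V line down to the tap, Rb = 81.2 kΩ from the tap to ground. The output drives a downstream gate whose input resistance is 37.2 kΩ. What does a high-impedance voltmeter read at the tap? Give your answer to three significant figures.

The load sits in parallel with Rb: Rb‖R_L = (81.2 × 37.2) / (81.2 + 37.2) = 25.51 kΩ.
V_out = 26.3 × 25.51 / (4.70 + 25.51) = 26.3 × 25.51/30.21 = 22.2 V.
(Unloaded it would have been 24.9 V.)

V_out ≈ 22.2 V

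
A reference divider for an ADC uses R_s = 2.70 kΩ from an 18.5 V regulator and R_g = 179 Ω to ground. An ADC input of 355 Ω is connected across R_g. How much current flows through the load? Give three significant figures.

R_g‖R_L = 119.0 Ω; V_out = 18.5 × 119.0/2819 = 0.7809 V.
I_L = V_out / R_L = 0.7809 / 355 Ω = 2.20 mA.

I_L ≈ 2.20 mA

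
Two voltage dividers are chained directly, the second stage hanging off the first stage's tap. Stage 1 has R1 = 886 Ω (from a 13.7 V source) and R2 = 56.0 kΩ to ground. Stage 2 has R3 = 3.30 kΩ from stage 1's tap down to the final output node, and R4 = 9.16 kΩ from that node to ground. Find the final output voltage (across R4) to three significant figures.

Stage 2 presents R3+R4 = 12460 Ω as a load on stage 1's tap.
Stage 1's lower leg becomes R2‖(R3+R4) = 10190 Ω, so V_mid = 13.7 × 10190/11080 = 12.60 V.
Stage 2 is itself unloaded: V_out = V_mid × R4/(R3+R4) = 12.60 × 9160/12460 = 9.27 V.

V_out ≈ 9.27 V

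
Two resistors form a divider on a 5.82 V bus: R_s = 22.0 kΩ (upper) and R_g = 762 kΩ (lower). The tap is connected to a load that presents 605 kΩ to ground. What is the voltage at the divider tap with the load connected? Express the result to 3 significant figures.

V_out ≈ 5.46 V

The load sits in parallel with R_g: R_g‖R_L = (762 × 605) / (762 + 605) = 337.2 kΩ.
V_out = 5.82 × 337.2 / (22.0 + 337.2) = 5.82 × 337.2/359.2 = 5.46 V.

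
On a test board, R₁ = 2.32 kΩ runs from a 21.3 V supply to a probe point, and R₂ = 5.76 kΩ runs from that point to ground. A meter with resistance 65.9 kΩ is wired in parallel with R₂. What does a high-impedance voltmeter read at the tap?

V_out ≈ 14.8 V

The load sits in parallel with R₂: R₂‖R_L = (5.76 × 65.9) / (5.76 + 65.9) = 5.297 kΩ.
V_out = 21.3 × 5.297 / (2.32 + 5.297) = 21.3 × 5.297/7.617 = 14.8 V.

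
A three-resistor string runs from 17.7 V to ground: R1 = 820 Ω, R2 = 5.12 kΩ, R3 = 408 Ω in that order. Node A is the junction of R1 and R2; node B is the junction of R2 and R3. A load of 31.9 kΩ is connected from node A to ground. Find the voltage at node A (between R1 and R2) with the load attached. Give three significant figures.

V ≈ 15.1 V

Below node A the series string R2+R3 = 5528 Ω sits in parallel with the 31900 Ω load: 4712 Ω.
V_A = 17.7 × 4712/(820 + 4712) = 15.1 V.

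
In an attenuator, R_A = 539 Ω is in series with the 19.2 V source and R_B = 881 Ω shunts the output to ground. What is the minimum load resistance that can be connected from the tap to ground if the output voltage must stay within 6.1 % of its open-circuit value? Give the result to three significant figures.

Output resistance R_th = R_A‖R_B = (539 × 881)/1420 = 334.4 Ω.
The fractional drop is R_th/(R_th + R_L); requiring this ≤ 0.0610 gives R_L ≥ R_th(1/0.0610 − 1) = 334.4 × 15.39 = 5.15 kΩ.

R_L(min) ≈ 5.15 kΩ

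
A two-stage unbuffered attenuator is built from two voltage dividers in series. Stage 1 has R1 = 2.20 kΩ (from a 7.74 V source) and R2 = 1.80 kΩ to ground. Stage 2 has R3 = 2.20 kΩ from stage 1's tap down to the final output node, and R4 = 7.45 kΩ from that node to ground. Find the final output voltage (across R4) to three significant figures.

Stage 2 presents R3+R4 = 9.650 kΩ as a load on stage 1's tap.
Stage 1's lower leg becomes R2‖(R3+R4) = 1.517 kΩ, so V_mid = 7.74 × 1.517/3.717 = 3.159 V.
Stage 2 is itself unloaded: V_out = V_mid × R4/(R3+R4) = 3.159 × 7.45/9.650 = 2.44 V.

V_out ≈ 2.44 V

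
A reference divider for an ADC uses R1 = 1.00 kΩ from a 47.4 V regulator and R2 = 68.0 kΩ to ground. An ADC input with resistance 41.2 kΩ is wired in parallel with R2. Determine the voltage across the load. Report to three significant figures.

The load sits in parallel with R2: R2‖R_L = (68.0 × 41.2) / (68.0 + 41.2) = 25.66 kΩ.
V_out = 47.4 × 25.66 / (1.00 + 25.66) = 47.4 × 25.66/26.66 = 45.6 V.
(Unloaded it would have been 46.7 V.)

V_out ≈ 45.6 V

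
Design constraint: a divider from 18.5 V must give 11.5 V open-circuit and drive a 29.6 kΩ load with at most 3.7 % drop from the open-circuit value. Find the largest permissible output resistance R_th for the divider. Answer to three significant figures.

Loading drop = R_th/(R_th + R_L) ≤ 0.0370, so R_th ≤ R_L · ε/(1−ε) = 29.6 kΩ × 0.0370/0.9630 = 1.14 kΩ.
(Any R1, R2 with R2/(R1+R2) = 0.622 and R1‖R2 ≤ 1.14 kΩ will meet the spec.)

R_th ≤ 1.14 kΩ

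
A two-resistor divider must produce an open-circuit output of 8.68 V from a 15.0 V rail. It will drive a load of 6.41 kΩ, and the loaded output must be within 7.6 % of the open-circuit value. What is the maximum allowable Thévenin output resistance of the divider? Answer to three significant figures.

Loading drop = R_th/(R_th + R_L) ≤ 0.0760, so R_th ≤ R_L · ε/(1−ε) = 6.41 kΩ × 0.0760/0.9240 = 527 Ω.

R_th ≤ 527 Ω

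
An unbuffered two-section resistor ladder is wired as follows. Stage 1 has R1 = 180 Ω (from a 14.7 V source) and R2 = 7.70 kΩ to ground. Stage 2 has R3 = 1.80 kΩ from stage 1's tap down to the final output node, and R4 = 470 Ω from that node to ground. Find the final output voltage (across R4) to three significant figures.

V_out ≈ 2.76 V

Stage 2 presents R3+R4 = 2270 Ω as a load on stage 1's tap.
Stage 1's lower leg becomes R2‖(R3+R4) = 1753 Ω, so V_mid = 14.7 × 1753/1933 = 13.33 V.
Stage 2 is itself unloaded: V_out = V_mid × R4/(R3+R4) = 13.33 × 470/2270 = 2.76 V.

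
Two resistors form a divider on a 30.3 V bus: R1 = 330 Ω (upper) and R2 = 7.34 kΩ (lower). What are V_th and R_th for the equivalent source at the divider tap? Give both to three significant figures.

V_th is the open-circuit tap voltage: 30.3 × 7340/(330 + 7340) = 29.0 V.
With the supply zeroed, R1 and R2 appear in parallel from the tap: R_th = R1‖R2 = (330 × 7340)/7670 = 316 Ω.

V_th = 29.0 V, R_th = 316 Ω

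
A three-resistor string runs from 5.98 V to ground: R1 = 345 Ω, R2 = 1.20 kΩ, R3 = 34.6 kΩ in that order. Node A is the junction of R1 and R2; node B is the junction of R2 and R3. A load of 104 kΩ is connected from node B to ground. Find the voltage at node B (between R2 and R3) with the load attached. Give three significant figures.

At node B, R3 is in parallel with the load: R3‖R_L = 25960 Ω.
Below node A the resistance is R2 + (R3‖R_L) = 27160 Ω, so V_A = 5.98 × 27160/27510 = 5.905 V.
Then V_B = V_A × (R3‖R_L)/(R2 + R3‖R_L) = 5.905 × 25960/27160 = 5.64 V.

V ≈ 5.64 V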